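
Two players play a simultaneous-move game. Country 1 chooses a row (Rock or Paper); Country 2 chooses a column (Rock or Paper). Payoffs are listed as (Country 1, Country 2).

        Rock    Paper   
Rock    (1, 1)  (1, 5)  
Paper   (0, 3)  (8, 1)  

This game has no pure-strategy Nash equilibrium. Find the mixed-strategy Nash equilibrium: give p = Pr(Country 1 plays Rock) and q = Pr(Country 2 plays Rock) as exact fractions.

p = 1/3, q = 7/8

In a mixed NE each player is indifferent between their pure strategies, so the opponent's mix sets the indifference.
Country 2 indifferent between Rock and Paper: p·1 + (1−p)·3 = p·5 + (1−p)·1 ⟹ 3 + (-2)p = 1 + 4p ⟹ p = 1/3.
Country 1 indifferent between Rock and Paper: q·1 + (1−q)·1 = q·0 + (1−q)·8 ⟹ 1 + 0q = 8 + (-8)q ⟹ q = 7/8.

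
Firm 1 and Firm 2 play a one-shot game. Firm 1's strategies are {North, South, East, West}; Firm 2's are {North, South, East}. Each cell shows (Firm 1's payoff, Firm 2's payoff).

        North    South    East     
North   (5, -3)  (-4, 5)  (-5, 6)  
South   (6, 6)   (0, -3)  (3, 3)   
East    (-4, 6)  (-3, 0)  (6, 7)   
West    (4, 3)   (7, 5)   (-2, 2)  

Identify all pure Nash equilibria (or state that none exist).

A profile is a Nash equilibrium when each player is best-responding to the other.
Firm 1's best responses — vs North: South (payoff 6); vs South: West (payoff 7); vs East: East (payoff 6).
Firm 2's best responses — vs North: East (payoff 6); vs South: North (payoff 6); vs East: East (payoff 7); vs West: South (payoff 5).
Mutual best responses occur at (South, North), (East, East), and (West, South); at each, neither player gains by switching.

(South, North), (East, East), and (West, South)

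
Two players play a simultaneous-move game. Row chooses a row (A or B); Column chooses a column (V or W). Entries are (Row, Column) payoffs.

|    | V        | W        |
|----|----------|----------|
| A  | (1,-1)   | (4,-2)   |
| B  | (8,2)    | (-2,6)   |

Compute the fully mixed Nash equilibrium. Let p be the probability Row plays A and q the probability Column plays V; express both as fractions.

p = 4/5, q = 6/13

Each player's mixing probability is pinned down by making the *other* player indifferent.
Column indifferent between V and W: p·(-1) + (1−p)·2 = p·(-2) + (1−p)·6 ⟹ 2 + (-3)p = 6 + (-8)p ⟹ p = 4/5.
Row indifferent between A and B: q·1 + (1−q)·4 = q·8 + (1−q)·(-2) ⟹ 4 + (-3)q = (-2) + 10q ⟹ q = 6/13.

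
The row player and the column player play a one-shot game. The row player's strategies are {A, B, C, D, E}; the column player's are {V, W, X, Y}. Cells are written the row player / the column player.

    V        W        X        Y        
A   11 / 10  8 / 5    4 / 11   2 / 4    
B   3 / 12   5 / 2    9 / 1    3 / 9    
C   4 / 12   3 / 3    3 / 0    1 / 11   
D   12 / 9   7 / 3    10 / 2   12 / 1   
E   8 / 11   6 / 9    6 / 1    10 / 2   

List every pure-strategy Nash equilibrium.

Check mutual best responses: a cell is a NE iff neither player can gain by unilaterally deviating.
The row player's best responses — vs V: D (payoff 12); vs W: A (payoff 8); vs X: D (payoff 10); vs Y: D (payoff 12).
The column player's best responses — vs A: X (payoff 11); vs B: V (payoff 12); vs C: V (payoff 12); vs D: V (payoff 9); vs E: V (payoff 11).
The only mutual best response is (D, V); neither player gains by switching there.

(D, V)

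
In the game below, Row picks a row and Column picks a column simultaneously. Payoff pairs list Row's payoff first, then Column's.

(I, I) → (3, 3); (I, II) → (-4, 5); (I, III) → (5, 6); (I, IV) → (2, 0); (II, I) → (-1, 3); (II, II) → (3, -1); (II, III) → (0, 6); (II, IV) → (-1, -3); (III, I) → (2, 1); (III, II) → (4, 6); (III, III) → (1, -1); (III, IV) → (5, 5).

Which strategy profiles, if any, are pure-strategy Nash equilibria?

Find each player's best response to every opponent strategy; NE are the intersections.
Row's best responses — vs I: I (payoff 3); vs II: III (payoff 4); vs III: I (payoff 5); vs IV: III (payoff 5).
Column's best responses — vs I: III (payoff 6); vs II: III (payoff 6); vs III: II (payoff 6).
Mutual best responses occur at (I, III) and (III, II); at each, neither player gains by switching.

(I, III) and (III, II)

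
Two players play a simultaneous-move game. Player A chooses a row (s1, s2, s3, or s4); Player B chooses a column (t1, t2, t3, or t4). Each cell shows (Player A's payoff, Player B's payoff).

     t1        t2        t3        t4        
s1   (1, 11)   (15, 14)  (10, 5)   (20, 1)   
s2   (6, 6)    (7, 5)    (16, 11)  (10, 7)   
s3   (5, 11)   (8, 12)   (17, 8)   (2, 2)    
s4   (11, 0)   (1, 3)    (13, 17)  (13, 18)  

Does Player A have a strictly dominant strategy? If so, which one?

No strictly dominant strategy

Check whether one of Player A's strategies beats all alternatives regardless of what the opponent does.
s1 is not dominant: against t1, s2 gives 6 > 1.
s2 is not dominant: against t1, s4 gives 11 > 6.
s3 is not dominant: against t1, s2 gives 6 > 5.
s4 is not dominant: against t2, s1 gives 15 > 1.
No single strategy is best against every opponent action.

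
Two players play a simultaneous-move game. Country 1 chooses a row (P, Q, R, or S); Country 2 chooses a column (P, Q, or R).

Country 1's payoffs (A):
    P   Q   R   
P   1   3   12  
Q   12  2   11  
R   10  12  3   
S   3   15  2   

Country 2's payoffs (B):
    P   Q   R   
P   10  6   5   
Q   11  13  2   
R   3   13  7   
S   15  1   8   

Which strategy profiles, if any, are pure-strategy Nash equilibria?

Find each player's best response to every opponent strategy; NE are the intersections.
Country 1's best responses — vs P: Q (payoff 12); vs Q: S (payoff 15); vs R: P (payoff 12).
Country 2's best responses — vs P: P (payoff 10); vs Q: Q (payoff 13); vs R: Q (payoff 13); vs S: P (payoff 15).
No cell has both players best-responding. For instance, Country 1's best reply to Q is S, but against S Country 2 prefers P over Q.

None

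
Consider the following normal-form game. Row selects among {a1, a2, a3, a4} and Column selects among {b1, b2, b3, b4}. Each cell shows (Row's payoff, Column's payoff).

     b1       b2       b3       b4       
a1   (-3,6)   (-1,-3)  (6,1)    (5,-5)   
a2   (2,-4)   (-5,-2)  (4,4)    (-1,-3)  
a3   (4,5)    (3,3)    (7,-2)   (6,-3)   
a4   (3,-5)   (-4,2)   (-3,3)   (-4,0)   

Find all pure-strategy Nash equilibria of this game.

Check mutual best responses: a cell is a NE iff neither player can gain by unilaterally deviating.
Row's best responses — vs b1: a3 (payoff 4); vs b2: a3 (payoff 3); vs b3: a3 (payoff 7); vs b4: a3 (payoff 6).
Column's best responses — vs a1: b1 (payoff 6); vs a2: b3 (payoff 4); vs a3: b1 (payoff 5); vs a4: b3 (payoff 3).
The only mutual best response is (a3, b1); neither player gains by switching there.

(a3, b1)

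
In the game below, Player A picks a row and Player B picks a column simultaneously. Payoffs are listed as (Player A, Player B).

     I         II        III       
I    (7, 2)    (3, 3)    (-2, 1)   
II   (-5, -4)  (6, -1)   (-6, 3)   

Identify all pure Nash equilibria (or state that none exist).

None

Check mutual best responses: a cell is a NE iff neither player can gain by unilaterally deviating.
Player A's best responses — vs I: I (payoff 7); vs II: II (payoff 6); vs III: I (payoff -2).
Player B's best responses — vs I: II (payoff 3); vs II: III (payoff 3).
No cell has both players best-responding. For instance, Player A's best reply to III is I, but against I Player B prefers II over III.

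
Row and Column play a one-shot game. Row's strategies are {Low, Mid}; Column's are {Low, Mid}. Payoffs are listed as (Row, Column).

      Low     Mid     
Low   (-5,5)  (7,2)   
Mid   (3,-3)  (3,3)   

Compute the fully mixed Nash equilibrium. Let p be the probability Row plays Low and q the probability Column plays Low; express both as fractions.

p = 2/3, q = 1/3

In a mixed NE each player is indifferent between their pure strategies, so the opponent's mix sets the indifference.
Column indifferent between Low and Mid: p·5 + (1−p)·(-3) = p·2 + (1−p)·3 ⟹ (-3) + 8p = 3 + (-1)p ⟹ p = 2/3.
Row indifferent between Low and Mid: q·(-5) + (1−q)·7 = q·3 + (1−q)·3 ⟹ 7 + (-12)q = 3 + 0q ⟹ q = 1/3.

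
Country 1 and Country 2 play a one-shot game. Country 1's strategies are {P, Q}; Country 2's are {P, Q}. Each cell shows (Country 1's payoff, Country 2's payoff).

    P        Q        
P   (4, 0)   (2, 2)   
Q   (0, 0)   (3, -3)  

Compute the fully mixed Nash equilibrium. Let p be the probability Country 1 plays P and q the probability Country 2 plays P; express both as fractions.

In a mixed NE each player is indifferent between their pure strategies, so the opponent's mix sets the indifference.
Country 2 indifferent between P and Q: p·0 + (1−p)·0 = p·2 + (1−p)·(-3) ⟹ 0 + 0p = (-3) + 5p ⟹ p = 3/5.
Country 1 indifferent between P and Q: q·4 + (1−q)·2 = q·0 + (1−q)·3 ⟹ 2 + 2q = 3 + (-3)q ⟹ q = 1/5.

p = 3/5, q = 1/5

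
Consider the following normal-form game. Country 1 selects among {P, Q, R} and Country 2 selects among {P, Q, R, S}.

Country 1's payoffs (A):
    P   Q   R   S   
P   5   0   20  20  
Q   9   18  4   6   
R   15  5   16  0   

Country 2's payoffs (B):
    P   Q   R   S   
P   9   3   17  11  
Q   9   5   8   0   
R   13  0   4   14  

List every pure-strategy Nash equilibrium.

(P, R)

A profile is a Nash equilibrium when each player is best-responding to the other.
Country 1's best responses — vs P: R (payoff 15); vs Q: Q (payoff 18); vs R: P (payoff 20); vs S: P (payoff 20).
Country 2's best responses — vs P: R (payoff 17); vs Q: P (payoff 9); vs R: S (payoff 14).
The only mutual best response is (P, R); neither player gains by switching there.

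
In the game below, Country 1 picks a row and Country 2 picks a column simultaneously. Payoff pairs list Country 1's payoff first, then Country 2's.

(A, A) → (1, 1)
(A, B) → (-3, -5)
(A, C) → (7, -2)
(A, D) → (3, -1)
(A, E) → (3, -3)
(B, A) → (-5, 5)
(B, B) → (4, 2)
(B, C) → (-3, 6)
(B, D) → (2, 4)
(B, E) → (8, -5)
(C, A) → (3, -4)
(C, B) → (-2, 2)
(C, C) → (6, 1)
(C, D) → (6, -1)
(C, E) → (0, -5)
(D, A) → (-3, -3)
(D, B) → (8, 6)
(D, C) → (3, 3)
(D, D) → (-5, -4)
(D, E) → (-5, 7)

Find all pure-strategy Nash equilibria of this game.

Check mutual best responses: a cell is a NE iff neither player can gain by unilaterally deviating.
Country 1's best responses — vs A: C (payoff 3); vs B: D (payoff 8); vs C: A (payoff 7); vs D: C (payoff 6); vs E: B (payoff 8).
Country 2's best responses — vs A: A (payoff 1); vs B: C (payoff 6); vs C: B (payoff 2); vs D: E (payoff 7).
No cell has both players best-responding. For instance, Country 1's best reply to A is C, but against C Country 2 prefers B over A.

There is no pure-strategy Nash equilibrium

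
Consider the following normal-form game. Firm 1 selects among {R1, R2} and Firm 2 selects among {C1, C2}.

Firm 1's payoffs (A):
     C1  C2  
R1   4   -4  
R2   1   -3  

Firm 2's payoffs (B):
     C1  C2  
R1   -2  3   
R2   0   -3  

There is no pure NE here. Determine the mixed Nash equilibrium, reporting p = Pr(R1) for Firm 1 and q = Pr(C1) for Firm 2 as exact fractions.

Each player's mixing probability is pinned down by making the *other* player indifferent.
Firm 2 indifferent between C1 and C2: p·(-2) + (1−p)·0 = p·3 + (1−p)·(-3) ⟹ 0 + (-2)p = (-3) + 6p ⟹ p = 3/8.
Firm 1 indifferent between R1 and R2: q·4 + (1−q)·(-4) = q·1 + (1−q)·(-3) ⟹ (-4) + 8q = (-3) + 4q ⟹ q = 1/4.

p = 3/8, q = 1/4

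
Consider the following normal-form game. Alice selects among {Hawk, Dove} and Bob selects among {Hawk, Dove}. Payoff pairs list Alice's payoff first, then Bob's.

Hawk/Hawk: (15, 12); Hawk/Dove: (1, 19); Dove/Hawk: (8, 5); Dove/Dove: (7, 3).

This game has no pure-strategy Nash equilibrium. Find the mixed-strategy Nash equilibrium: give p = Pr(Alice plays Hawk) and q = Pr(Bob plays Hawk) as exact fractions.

In a mixed NE each player is indifferent between their pure strategies, so the opponent's mix sets the indifference.
Bob indifferent between Hawk and Dove: p·12 + (1−p)·5 = p·19 + (1−p)·3 ⟹ 5 + 7p = 3 + 16p ⟹ p = 2/9.
Alice indifferent between Hawk and Dove: q·15 + (1−q)·1 = q·8 + (1−q)·7 ⟹ 1 + 14q = 7 + 1q ⟹ q = 6/13.

p = 2/9, q = 6/13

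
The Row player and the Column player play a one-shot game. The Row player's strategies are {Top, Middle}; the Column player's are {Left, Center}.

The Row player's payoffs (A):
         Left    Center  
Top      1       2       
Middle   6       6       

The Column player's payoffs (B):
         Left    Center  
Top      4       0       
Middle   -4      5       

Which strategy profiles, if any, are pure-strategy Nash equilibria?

(Middle, Center)

A profile is a Nash equilibrium when each player is best-responding to the other.
The Row player's best responses — vs Left: Middle (payoff 6); vs Center: Middle (payoff 6).
The Column player's best responses — vs Top: Left (payoff 4); vs Middle: Center (payoff 5).
The only mutual best response is (Middle, Center); neither player gains by switching there.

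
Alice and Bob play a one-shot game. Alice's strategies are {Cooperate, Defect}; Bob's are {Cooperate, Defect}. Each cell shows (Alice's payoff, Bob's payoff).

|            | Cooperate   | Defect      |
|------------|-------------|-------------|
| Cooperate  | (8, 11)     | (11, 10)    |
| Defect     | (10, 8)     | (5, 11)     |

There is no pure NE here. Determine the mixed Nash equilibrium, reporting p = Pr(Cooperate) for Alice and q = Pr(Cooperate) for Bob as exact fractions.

p = 3/4, q = 3/4

Each player's mixing probability is pinned down by making the *other* player indifferent.
Bob indifferent between Cooperate and Defect: p·11 + (1−p)·8 = p·10 + (1−p)·11 ⟹ 8 + 3p = 11 + (-1)p ⟹ p = 3/4.
Alice indifferent between Cooperate and Defect: q·8 + (1−q)·11 = q·10 + (1−q)·5 ⟹ 11 + (-3)q = 5 + 5q ⟹ q = 3/4.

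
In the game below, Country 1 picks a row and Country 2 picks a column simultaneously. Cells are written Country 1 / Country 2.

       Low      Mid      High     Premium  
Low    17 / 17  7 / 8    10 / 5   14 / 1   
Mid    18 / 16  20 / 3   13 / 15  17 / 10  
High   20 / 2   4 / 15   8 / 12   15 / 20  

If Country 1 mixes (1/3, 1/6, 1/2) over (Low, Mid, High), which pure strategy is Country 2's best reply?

Compute Country 2's expected payoff from each pure strategy against the given mix.
Low: (1/3)·17 + (1/6)·16 + (1/2)·2 = 28/3
Mid: (1/3)·8 + (1/6)·3 + (1/2)·15 = 32/3
High: (1/3)·5 + (1/6)·15 + (1/2)·12 = 61/6
Premium: (1/3)·1 + (1/6)·10 + (1/2)·20 = 12
Highest expected payoff is 12, from Premium.

Premium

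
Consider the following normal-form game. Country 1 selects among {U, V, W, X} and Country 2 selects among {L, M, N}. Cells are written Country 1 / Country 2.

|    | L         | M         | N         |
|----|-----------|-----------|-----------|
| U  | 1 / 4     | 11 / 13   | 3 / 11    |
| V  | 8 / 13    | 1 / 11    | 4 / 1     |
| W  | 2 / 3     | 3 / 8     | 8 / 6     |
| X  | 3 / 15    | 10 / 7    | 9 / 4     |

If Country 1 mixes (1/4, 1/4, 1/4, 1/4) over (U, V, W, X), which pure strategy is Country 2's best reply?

Country 2's best reply maximizes expected payoff against the mix.
L: (1/4)·4 + (1/4)·13 + (1/4)·3 + (1/4)·15 = 35/4
M: (1/4)·13 + (1/4)·11 + (1/4)·8 + (1/4)·7 = 39/4
N: (1/4)·11 + (1/4)·1 + (1/4)·6 + (1/4)·4 = 11/2
Highest expected payoff is 39/4, from M.

M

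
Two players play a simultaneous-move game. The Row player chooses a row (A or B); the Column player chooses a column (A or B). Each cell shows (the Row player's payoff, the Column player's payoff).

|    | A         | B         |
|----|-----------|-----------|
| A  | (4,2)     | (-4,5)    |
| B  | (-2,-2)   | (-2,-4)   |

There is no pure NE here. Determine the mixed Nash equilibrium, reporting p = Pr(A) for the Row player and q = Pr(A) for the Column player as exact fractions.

p = 2/5, q = 1/4

Each player's mixing probability is pinned down by making the *other* player indifferent.
The Column player indifferent between A and B: p·2 + (1−p)·(-2) = p·5 + (1−p)·(-4) ⟹ (-2) + 4p = (-4) + 9p ⟹ p = 2/5.
The Row player indifferent between A and B: q·4 + (1−q)·(-4) = q·(-2) + (1−q)·(-2) ⟹ (-4) + 8q = (-2) + 0q ⟹ q = 1/4.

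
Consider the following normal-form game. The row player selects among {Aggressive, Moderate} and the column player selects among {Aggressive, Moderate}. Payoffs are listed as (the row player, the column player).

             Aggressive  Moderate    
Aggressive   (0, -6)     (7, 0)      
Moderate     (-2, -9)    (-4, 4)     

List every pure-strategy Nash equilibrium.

(Aggressive, Moderate)

Check mutual best responses: a cell is a NE iff neither player can gain by unilaterally deviating.
The row player's best responses — vs Aggressive: Aggressive (payoff 0); vs Moderate: Aggressive (payoff 7).
The column player's best responses — vs Aggressive: Moderate (payoff 0); vs Moderate: Moderate (payoff 4).
The only mutual best response is (Aggressive, Moderate); neither player gains by switching there.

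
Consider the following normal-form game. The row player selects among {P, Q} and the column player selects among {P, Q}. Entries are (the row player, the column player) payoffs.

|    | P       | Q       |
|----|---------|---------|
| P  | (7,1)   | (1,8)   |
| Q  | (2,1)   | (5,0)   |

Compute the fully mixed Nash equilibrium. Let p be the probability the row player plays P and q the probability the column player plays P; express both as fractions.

Each player's mixing probability is pinned down by making the *other* player indifferent.
The column player indifferent between P and Q: p·1 + (1−p)·1 = p·8 + (1−p)·0 ⟹ 1 + 0p = 0 + 8p ⟹ p = 1/8.
The row player indifferent between P and Q: q·7 + (1−q)·1 = q·2 + (1−q)·5 ⟹ 1 + 6q = 5 + (-3)q ⟹ q = 4/9.

p = 1/8, q = 4/9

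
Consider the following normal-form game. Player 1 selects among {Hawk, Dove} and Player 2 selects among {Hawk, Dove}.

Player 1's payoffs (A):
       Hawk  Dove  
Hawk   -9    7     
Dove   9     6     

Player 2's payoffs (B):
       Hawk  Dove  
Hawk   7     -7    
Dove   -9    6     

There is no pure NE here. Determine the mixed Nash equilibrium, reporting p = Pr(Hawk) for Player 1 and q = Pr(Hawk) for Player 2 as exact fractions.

p = 15/29, q = 1/19

In a mixed NE each player is indifferent between their pure strategies, so the opponent's mix sets the indifference.
Player 2 indifferent between Hawk and Dove: p·7 + (1−p)·(-9) = p·(-7) + (1−p)·6 ⟹ (-9) + 16p = 6 + (-13)p ⟹ p = 15/29.
Player 1 indifferent between Hawk and Dove: q·(-9) + (1−q)·7 = q·9 + (1−q)·6 ⟹ 7 + (-16)q = 6 + 3q ⟹ q = 1/19.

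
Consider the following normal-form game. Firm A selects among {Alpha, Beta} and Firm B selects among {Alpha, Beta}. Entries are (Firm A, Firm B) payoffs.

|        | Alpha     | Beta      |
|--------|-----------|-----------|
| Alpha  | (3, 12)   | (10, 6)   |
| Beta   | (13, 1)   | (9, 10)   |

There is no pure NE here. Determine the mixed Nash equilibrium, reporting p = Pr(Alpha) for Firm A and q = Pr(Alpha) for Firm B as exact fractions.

Each player's mixing probability is pinned down by making the *other* player indifferent.
Firm B indifferent between Alpha and Beta: p·12 + (1−p)·1 = p·6 + (1−p)·10 ⟹ 1 + 11p = 10 + (-4)p ⟹ p = 3/5.
Firm A indifferent between Alpha and Beta: q·3 + (1−q)·10 = q·13 + (1−q)·9 ⟹ 10 + (-7)q = 9 + 4q ⟹ q = 1/11.

p = 3/5, q = 1/11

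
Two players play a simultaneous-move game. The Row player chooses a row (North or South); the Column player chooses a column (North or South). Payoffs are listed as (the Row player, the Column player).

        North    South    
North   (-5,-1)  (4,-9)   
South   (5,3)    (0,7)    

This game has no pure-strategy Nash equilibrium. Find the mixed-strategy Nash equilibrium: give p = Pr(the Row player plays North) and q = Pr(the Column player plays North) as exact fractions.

p = 1/3, q = 2/7

Each player's mixing probability is pinned down by making the *other* player indifferent.
The Column player indifferent between North and South: p·(-1) + (1−p)·3 = p·(-9) + (1−p)·7 ⟹ 3 + (-4)p = 7 + (-16)p ⟹ p = 1/3.
The Row player indifferent between North and South: q·(-5) + (1−q)·4 = q·5 + (1−q)·0 ⟹ 4 + (-9)q = 0 + 5q ⟹ q = 2/7.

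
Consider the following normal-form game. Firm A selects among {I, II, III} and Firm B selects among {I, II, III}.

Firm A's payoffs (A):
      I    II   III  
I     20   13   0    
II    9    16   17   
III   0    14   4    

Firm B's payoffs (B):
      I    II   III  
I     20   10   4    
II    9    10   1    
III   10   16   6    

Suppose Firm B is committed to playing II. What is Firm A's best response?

II

With Firm B fixed at II, Firm A's payoffs are: I → 13, II → 16, III → 14.
The maximum is 16, achieved by II.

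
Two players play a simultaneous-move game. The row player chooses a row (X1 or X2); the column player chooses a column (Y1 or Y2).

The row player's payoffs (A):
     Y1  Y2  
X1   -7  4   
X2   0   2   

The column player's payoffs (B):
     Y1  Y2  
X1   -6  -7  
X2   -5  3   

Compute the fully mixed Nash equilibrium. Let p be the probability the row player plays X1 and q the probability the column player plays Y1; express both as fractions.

p = 8/9, q = 2/9

In a mixed NE each player is indifferent between their pure strategies, so the opponent's mix sets the indifference.
The column player indifferent between Y1 and Y2: p·(-6) + (1−p)·(-5) = p·(-7) + (1−p)·3 ⟹ (-5) + (-1)p = 3 + (-10)p ⟹ p = 8/9.
The row player indifferent between X1 and X2: q·(-7) + (1−q)·4 = q·0 + (1−q)·2 ⟹ 4 + (-11)q = 2 + (-2)q ⟹ q = 2/9.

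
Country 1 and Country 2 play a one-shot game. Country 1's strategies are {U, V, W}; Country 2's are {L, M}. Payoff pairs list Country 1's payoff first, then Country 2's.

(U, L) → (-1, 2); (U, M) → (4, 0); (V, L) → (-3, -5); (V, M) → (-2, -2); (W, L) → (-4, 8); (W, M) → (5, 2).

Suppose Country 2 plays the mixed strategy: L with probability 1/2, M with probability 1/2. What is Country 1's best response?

U

Country 1's best reply maximizes expected payoff against the mix.
U: (1/2)·(-1) + (1/2)·4 = 3/2
V: (1/2)·(-3) + (1/2)·(-2) = -5/2
W: (1/2)·(-4) + (1/2)·5 = 1/2
Highest expected payoff is 3/2, from U.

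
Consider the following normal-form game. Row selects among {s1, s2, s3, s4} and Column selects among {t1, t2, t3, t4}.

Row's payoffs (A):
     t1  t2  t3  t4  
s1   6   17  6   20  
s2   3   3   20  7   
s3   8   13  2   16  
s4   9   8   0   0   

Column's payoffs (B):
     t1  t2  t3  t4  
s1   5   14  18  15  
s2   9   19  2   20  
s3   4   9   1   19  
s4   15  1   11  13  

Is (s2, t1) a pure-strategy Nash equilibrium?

No

Holding Column at t1: Row gets 3 from s2 but could get 9 by switching to s4. Row has a profitable deviation.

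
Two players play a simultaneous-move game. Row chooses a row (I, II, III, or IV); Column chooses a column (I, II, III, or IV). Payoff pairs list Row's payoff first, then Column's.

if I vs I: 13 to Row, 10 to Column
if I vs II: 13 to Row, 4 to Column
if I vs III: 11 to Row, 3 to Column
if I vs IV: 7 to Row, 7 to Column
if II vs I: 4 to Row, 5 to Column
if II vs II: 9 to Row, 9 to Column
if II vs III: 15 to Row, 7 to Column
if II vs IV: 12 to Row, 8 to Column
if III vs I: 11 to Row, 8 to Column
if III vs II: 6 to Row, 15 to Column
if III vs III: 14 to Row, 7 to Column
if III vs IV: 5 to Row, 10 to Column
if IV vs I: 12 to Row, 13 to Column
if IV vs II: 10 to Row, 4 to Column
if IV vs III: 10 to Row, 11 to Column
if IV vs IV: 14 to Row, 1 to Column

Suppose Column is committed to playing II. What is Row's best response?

I

With Column fixed at II, Row's payoffs are: I → 13, II → 9, III → 6, IV → 10.
The maximum is 13, achieved by I.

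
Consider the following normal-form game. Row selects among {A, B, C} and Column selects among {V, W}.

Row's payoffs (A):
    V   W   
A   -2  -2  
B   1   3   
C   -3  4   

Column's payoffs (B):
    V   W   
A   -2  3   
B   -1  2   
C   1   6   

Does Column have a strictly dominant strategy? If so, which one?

Check whether one of Column's strategies beats all alternatives regardless of what the opponent does.
W strictly dominates: vs A: 3 > -2; vs B: 2 > -1; vs C: 6 > 1.

W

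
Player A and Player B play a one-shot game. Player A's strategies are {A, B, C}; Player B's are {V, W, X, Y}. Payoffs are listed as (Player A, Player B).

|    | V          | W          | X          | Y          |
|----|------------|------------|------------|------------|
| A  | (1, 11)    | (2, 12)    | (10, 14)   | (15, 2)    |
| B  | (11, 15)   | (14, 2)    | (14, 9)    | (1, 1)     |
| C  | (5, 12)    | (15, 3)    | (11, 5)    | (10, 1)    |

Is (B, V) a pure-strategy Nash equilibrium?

Holding Player B at V: Player A gets 11 from B, versus 1 from A, 5 from C. No profitable deviation for Player A.
Holding Player A at B: Player B gets 15 from V, versus 2 from W, 9 from X, 1 from Y. No profitable deviation for Player B either.

Yes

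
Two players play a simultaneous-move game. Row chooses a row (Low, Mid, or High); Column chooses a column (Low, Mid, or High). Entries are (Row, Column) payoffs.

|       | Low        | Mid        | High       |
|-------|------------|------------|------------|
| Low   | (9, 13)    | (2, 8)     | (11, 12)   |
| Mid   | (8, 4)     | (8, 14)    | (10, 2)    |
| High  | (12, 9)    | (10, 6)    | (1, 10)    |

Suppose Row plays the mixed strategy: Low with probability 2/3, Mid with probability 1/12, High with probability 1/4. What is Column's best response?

Low

Column's best reply maximizes expected payoff against the mix.
Low: (2/3)·13 + (1/12)·4 + (1/4)·9 = 45/4
Mid: (2/3)·8 + (1/12)·14 + (1/4)·6 = 8
High: (2/3)·12 + (1/12)·2 + (1/4)·10 = 32/3
Highest expected payoff is 45/4, from Low.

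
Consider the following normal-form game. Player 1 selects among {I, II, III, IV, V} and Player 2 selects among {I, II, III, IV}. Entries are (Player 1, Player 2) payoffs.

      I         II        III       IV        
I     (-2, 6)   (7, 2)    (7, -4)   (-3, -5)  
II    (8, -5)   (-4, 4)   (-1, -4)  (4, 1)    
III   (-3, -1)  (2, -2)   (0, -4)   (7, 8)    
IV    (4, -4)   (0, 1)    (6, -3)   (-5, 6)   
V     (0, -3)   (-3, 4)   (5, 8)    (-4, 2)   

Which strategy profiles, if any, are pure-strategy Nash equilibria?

(III, IV)

Find each player's best response to every opponent strategy; NE are the intersections.
Player 1's best responses — vs I: II (payoff 8); vs II: I (payoff 7); vs III: I (payoff 7); vs IV: III (payoff 7).
Player 2's best responses — vs I: I (payoff 6); vs II: II (payoff 4); vs III: IV (payoff 8); vs IV: IV (payoff 6); vs V: III (payoff 8).
The only mutual best response is (III, IV); neither player gains by switching there.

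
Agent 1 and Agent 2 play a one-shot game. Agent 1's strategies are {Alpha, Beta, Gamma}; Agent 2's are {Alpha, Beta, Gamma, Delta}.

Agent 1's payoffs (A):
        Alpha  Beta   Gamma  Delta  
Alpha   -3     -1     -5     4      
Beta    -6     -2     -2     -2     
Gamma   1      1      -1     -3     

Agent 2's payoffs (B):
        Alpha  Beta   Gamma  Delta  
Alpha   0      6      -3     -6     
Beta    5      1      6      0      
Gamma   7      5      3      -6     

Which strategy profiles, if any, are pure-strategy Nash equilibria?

A profile is a Nash equilibrium when each player is best-responding to the other.
Agent 1's best responses — vs Alpha: Gamma (payoff 1); vs Beta: Gamma (payoff 1); vs Gamma: Gamma (payoff -1); vs Delta: Alpha (payoff 4).
Agent 2's best responses — vs Alpha: Beta (payoff 6); vs Beta: Gamma (payoff 6); vs Gamma: Alpha (payoff 7).
The only mutual best response is (Gamma, Alpha); neither player gains by switching there.

(Gamma, Alpha)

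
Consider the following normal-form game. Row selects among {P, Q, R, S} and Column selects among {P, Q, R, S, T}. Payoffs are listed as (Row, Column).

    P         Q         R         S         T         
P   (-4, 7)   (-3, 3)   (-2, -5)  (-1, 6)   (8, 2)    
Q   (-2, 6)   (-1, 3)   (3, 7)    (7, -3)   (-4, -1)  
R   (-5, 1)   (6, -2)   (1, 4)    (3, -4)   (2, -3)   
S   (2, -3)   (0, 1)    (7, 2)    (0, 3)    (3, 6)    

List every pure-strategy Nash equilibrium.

Find each player's best response to every opponent strategy; NE are the intersections.
Row's best responses — vs P: S (payoff 2); vs Q: R (payoff 6); vs R: S (payoff 7); vs S: Q (payoff 7); vs T: P (payoff 8).
Column's best responses — vs P: P (payoff 7); vs Q: R (payoff 7); vs R: R (payoff 4); vs S: T (payoff 6).
No cell has both players best-responding. For instance, Row's best reply to S is Q, but against Q Column prefers R over S.

None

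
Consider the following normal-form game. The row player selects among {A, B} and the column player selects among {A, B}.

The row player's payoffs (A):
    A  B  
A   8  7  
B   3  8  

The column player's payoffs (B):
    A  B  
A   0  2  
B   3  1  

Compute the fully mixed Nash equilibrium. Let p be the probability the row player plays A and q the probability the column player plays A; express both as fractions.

Each player's mixing probability is pinned down by making the *other* player indifferent.
The column player indifferent between A and B: p·0 + (1−p)·3 = p·2 + (1−p)·1 ⟹ 3 + (-3)p = 1 + 1p ⟹ p = 1/2.
The row player indifferent between A and B: q·8 + (1−q)·7 = q·3 + (1−q)·8 ⟹ 7 + 1q = 8 + (-5)q ⟹ q = 1/6.

p = 1/2, q = 1/6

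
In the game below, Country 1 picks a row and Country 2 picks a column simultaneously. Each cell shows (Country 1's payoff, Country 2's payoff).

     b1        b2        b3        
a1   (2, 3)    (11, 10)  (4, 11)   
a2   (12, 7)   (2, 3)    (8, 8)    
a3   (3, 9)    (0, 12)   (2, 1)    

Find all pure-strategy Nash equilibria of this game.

A profile is a Nash equilibrium when each player is best-responding to the other.
Country 1's best responses — vs b1: a2 (payoff 12); vs b2: a1 (payoff 11); vs b3: a2 (payoff 8).
Country 2's best responses — vs a1: b3 (payoff 11); vs a2: b3 (payoff 8); vs a3: b2 (payoff 12).
The only mutual best response is (a2, b3); neither player gains by switching there.

(a2, b3)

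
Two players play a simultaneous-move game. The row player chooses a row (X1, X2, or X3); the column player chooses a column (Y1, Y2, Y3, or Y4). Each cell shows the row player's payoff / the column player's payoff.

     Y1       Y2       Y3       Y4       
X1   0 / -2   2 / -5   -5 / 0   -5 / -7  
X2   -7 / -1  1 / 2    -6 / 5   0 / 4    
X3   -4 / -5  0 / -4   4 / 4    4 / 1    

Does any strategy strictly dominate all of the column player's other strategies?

Y3

A strategy is strictly dominant if it gives the column player a strictly higher payoff than every other strategy, against every choice by the opponent.
Y3 strictly dominates: vs X1: 0 > each of {-2, -5, -7}; vs X2: 5 > each of {-1, 2, 4}; vs X3: 4 > each of {-5, -4, 1}.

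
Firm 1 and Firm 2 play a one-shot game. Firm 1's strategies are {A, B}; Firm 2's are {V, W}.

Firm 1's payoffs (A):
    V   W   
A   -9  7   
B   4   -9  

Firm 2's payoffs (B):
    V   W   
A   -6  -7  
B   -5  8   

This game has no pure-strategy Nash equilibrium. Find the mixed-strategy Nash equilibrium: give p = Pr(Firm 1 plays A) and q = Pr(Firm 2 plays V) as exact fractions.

In a mixed NE each player is indifferent between their pure strategies, so the opponent's mix sets the indifference.
Firm 2 indifferent between V and W: p·(-6) + (1−p)·(-5) = p·(-7) + (1−p)·8 ⟹ (-5) + (-1)p = 8 + (-15)p ⟹ p = 13/14.
Firm 1 indifferent between A and B: q·(-9) + (1−q)·7 = q·4 + (1−q)·(-9) ⟹ 7 + (-16)q = (-9) + 13q ⟹ q = 16/29.

p = 13/14, q = 16/29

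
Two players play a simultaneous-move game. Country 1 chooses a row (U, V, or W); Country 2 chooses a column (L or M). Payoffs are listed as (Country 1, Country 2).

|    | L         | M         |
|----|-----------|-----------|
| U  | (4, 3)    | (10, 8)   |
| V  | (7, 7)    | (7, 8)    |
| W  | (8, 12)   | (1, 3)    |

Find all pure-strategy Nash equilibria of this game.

A profile is a Nash equilibrium when each player is best-responding to the other.
Country 1's best responses — vs L: W (payoff 8); vs M: U (payoff 10).
Country 2's best responses — vs U: M (payoff 8); vs V: M (payoff 8); vs W: L (payoff 12).
Mutual best responses occur at (U, M) and (W, L); at each, neither player gains by switching.

(U, M) and (W, L)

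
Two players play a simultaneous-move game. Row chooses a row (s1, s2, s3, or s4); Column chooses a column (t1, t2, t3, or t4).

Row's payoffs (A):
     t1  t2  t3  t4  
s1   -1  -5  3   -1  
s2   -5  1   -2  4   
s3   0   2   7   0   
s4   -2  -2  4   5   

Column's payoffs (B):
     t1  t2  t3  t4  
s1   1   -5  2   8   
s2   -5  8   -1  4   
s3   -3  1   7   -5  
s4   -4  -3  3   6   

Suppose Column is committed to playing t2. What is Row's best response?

With Column fixed at t2, Row's payoffs are: s1 → -5, s2 → 1, s3 → 2, s4 → -2.
The maximum is 2, achieved by s3.

s3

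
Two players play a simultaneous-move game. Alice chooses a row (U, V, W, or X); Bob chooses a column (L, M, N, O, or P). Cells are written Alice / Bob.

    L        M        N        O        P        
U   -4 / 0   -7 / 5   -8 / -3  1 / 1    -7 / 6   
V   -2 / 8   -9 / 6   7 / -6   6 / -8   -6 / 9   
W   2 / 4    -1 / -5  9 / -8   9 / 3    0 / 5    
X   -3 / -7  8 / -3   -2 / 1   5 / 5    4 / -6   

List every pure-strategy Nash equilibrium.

None

Check mutual best responses: a cell is a NE iff neither player can gain by unilaterally deviating.
Alice's best responses — vs L: W (payoff 2); vs M: X (payoff 8); vs N: W (payoff 9); vs O: W (payoff 9); vs P: X (payoff 4).
Bob's best responses — vs U: P (payoff 6); vs V: P (payoff 9); vs W: P (payoff 5); vs X: O (payoff 5).
No cell has both players best-responding. For instance, Alice's best reply to P is X, but against X Bob prefers O over P.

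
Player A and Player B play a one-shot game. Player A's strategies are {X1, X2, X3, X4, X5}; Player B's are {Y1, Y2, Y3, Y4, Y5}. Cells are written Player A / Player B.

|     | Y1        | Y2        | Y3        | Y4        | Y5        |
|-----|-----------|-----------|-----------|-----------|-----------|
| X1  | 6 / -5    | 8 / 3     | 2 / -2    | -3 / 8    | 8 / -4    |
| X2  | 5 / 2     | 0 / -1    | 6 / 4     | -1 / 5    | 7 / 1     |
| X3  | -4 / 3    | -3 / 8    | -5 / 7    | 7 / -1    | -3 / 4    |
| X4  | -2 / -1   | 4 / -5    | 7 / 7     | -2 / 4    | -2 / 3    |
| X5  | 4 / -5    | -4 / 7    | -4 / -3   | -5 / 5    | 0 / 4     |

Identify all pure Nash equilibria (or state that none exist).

Find each player's best response to every opponent strategy; NE are the intersections.
Player A's best responses — vs Y1: X1 (payoff 6); vs Y2: X1 (payoff 8); vs Y3: X4 (payoff 7); vs Y4: X3 (payoff 7); vs Y5: X1 (payoff 8).
Player B's best responses — vs X1: Y4 (payoff 8); vs X2: Y4 (payoff 5); vs X3: Y2 (payoff 8); vs X4: Y3 (payoff 7); vs X5: Y2 (payoff 7).
The only mutual best response is (X4, Y3); neither player gains by switching there.

(X4, Y3)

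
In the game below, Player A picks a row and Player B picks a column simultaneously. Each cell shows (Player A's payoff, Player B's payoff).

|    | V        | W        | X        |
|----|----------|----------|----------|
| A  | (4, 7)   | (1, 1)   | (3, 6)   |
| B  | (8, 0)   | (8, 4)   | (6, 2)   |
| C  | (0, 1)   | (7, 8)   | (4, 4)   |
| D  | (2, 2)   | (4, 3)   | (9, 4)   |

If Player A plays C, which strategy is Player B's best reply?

With Player A fixed at C, Player B's payoffs are: V → 1, W → 8, X → 4.
The maximum is 8, achieved by W.

W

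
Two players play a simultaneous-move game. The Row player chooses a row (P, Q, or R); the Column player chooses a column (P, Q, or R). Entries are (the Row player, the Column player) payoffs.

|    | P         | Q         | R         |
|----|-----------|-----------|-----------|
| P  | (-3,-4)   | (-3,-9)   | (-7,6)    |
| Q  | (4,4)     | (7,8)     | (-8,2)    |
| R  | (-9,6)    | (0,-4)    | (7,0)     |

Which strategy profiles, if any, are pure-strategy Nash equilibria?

(Q, Q)

Check mutual best responses: a cell is a NE iff neither player can gain by unilaterally deviating.
The Row player's best responses — vs P: Q (payoff 4); vs Q: Q (payoff 7); vs R: R (payoff 7).
The Column player's best responses — vs P: R (payoff 6); vs Q: Q (payoff 8); vs R: P (payoff 6).
The only mutual best response is (Q, Q); neither player gains by switching there.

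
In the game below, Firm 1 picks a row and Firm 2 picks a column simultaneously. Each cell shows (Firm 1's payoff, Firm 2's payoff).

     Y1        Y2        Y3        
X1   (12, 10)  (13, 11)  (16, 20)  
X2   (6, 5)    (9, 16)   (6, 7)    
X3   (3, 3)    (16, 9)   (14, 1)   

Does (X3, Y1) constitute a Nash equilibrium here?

No

Holding Firm 2 at Y1: Firm 1 gets 3 from X3 but could get 12 by switching to X1. Firm 1 has a profitable deviation.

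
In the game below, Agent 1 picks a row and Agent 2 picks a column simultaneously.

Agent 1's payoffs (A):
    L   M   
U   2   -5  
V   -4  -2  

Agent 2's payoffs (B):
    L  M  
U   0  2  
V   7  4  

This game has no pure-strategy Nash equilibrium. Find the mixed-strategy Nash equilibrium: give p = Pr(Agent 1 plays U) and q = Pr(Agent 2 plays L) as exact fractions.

In a mixed NE each player is indifferent between their pure strategies, so the opponent's mix sets the indifference.
Agent 2 indifferent between L and M: p·0 + (1−p)·7 = p·2 + (1−p)·4 ⟹ 7 + (-7)p = 4 + (-2)p ⟹ p = 3/5.
Agent 1 indifferent between U and V: q·2 + (1−q)·(-5) = q·(-4) + (1−q)·(-2) ⟹ (-5) + 7q = (-2) + (-2)q ⟹ q = 1/3.

p = 3/5, q = 1/3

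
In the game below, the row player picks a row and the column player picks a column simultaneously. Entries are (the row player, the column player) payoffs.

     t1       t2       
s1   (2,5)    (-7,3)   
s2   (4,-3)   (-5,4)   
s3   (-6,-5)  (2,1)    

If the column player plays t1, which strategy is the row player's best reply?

With the column player fixed at t1, the row player's payoffs are: s1 → 2, s2 → 4, s3 → -6.
The maximum is 4, achieved by s2.

s2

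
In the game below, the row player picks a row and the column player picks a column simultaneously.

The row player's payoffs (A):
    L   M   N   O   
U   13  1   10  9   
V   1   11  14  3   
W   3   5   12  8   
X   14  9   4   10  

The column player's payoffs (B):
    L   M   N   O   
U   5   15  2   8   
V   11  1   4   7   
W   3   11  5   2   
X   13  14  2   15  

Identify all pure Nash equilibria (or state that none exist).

Find each player's best response to every opponent strategy; NE are the intersections.
The row player's best responses — vs L: X (payoff 14); vs M: V (payoff 11); vs N: V (payoff 14); vs O: X (payoff 10).
The column player's best responses — vs U: M (payoff 15); vs V: L (payoff 11); vs W: M (payoff 11); vs X: O (payoff 15).
The only mutual best response is (X, O); neither player gains by switching there.

(X, O)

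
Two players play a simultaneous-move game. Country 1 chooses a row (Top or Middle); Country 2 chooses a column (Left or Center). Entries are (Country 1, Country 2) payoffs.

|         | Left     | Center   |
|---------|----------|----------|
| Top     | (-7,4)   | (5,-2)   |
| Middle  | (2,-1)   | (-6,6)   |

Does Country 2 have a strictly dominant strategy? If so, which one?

No strictly dominant strategy

Check whether one of Country 2's strategies beats all alternatives regardless of what the opponent does.
Left is not dominant: against Middle, Center gives 6 > -1.
Center is not dominant: against Top, Left gives 4 > -2.
No single strategy is best against every opponent action.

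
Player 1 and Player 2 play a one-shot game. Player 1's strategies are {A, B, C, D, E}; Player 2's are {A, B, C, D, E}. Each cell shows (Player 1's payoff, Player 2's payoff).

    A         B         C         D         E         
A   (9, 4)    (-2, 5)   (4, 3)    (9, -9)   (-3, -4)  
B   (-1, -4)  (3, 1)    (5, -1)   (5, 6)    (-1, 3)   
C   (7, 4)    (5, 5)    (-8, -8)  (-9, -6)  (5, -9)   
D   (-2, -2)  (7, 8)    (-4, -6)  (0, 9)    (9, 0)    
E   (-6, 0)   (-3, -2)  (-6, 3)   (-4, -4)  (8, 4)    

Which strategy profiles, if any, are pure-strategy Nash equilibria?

None

Check mutual best responses: a cell is a NE iff neither player can gain by unilaterally deviating.
Player 1's best responses — vs A: A (payoff 9); vs B: D (payoff 7); vs C: B (payoff 5); vs D: A (payoff 9); vs E: D (payoff 9).
Player 2's best responses — vs A: B (payoff 5); vs B: D (payoff 6); vs C: B (payoff 5); vs D: D (payoff 9); vs E: E (payoff 4).
No cell has both players best-responding. For instance, Player 1's best reply to D is A, but against A Player 2 prefers B over D.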